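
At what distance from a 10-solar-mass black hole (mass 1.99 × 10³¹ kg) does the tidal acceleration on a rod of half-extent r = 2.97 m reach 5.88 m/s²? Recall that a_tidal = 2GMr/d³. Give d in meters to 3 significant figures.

1.10 × 10⁷ m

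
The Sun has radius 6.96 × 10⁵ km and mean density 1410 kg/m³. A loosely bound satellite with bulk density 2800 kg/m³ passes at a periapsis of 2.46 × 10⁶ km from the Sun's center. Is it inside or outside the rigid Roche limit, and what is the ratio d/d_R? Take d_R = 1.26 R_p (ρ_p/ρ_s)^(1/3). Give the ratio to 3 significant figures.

outside; d/d_R ≈ 3.53

d_R = 1.26 × (6.96 × 10⁵ km) × (1410/2800)^(1/3) = 6.977 × 10⁵ km
d/d_R = (2.46 × 10⁶) / (6.977 × 10⁵) = 3.53
Since d/d_R > 1, the body is outside the Roche limit.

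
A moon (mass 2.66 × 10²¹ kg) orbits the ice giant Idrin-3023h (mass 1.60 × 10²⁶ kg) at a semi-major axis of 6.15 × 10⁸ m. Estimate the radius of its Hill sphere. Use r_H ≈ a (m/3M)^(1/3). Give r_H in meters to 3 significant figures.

r_H ≈ a (m/3M)^(1/3)
    = (6.15 × 10⁸) × (2.66 × 10²¹ / (3 × 1.60 × 10²⁶))^(1/3)
    = 1.09 × 10⁷ m

1.09 × 10⁷ m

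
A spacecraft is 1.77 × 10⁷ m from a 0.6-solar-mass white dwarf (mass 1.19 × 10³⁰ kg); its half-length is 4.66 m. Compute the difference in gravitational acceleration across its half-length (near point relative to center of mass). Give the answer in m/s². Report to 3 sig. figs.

Δa = 2GMr/d³
   = 2 × (6.674 × 10⁻¹¹) × (1.19 × 10³⁰) × (4.66) / (1.77 × 10⁷)³
   = 1.33 × 10⁻¹ m/s²

1.33 × 10⁻¹ m/s²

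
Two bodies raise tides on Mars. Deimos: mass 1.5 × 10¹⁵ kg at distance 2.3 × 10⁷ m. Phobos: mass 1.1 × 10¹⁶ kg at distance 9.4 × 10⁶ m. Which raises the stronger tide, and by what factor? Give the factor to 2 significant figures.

Phobos, by a factor of ≈ 110

The tide-raising term goes as M/d³ (the gradient of a 1/d² field).
Deimos: (1.5 × 10¹⁵) / (2.3 × 10⁷)³ = 1.233 × 10⁻⁷
Phobos: (1.1 × 10¹⁶) / (9.4 × 10⁶)³ = 1.324 × 10⁻⁵
Ratio (larger/smaller) = 110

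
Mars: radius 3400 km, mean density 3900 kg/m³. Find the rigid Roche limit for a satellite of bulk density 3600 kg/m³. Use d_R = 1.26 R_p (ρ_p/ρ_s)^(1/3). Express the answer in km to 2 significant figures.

4400 km

d_R = 1.26 × 3400 km × (3900/3600)^(1/3)
    = 4400 km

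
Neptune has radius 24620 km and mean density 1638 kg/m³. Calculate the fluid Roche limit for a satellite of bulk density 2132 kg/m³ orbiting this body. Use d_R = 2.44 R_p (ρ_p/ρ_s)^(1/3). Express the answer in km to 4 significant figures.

d_R = 2.44 × 24620 km × (1638/2132)^(1/3)
    = 55020 km

55020 km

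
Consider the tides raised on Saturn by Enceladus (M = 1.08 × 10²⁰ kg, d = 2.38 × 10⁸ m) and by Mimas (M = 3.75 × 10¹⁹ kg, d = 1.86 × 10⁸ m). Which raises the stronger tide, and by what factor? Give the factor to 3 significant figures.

Enceladus, by a factor of ≈ 1.37

Tidal acceleration ∝ M/d³, so compare M/d³ for each.
Enceladus: (1.08 × 10²⁰) / (2.38 × 10⁸)³ = 8.011 × 10⁻⁶
Mimas: (3.75 × 10¹⁹) / (1.86 × 10⁸)³ = 5.828 × 10⁻⁶
Ratio (larger/smaller) = 1.37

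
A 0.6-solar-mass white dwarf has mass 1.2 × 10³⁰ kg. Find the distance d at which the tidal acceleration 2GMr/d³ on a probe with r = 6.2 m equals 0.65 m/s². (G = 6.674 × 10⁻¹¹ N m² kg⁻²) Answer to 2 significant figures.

1.2 × 10⁷ m

2GMr/d³ = a_tidal  ⇒  d = (2GMr / a_tidal)^(1/3)
d = (2 × 6.674×10⁻¹¹ × (1.2 × 10³⁰) × (6.2) / (0.65))^(1/3)
  = 1.2 × 10⁷ m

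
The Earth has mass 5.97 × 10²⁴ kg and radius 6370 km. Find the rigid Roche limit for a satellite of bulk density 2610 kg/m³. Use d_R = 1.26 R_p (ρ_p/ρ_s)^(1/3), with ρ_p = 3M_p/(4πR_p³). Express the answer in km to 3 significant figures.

ρ_p = 3M_p/(4πR_p³) = 3 × (5.97 × 10²⁴) / (4π × (6.37 × 10⁶ m)³) = 5510 kg/m³
d_R = 1.26 × 6370 km × (5510/2610)^(1/3)
    = 10300 km

10300 km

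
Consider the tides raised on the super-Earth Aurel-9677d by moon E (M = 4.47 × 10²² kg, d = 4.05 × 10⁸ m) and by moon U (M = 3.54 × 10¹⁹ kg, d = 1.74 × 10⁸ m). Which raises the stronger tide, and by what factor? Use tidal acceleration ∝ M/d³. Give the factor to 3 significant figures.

Moon E, by a factor of ≈ 100

The tide-raising term goes as M/d³ (the gradient of a 1/d² field).
Moon E: (4.47 × 10²²) / (4.05 × 10⁸)³ = 6.729 × 10⁻⁴
Moon U: (3.54 × 10¹⁹) / (1.74 × 10⁸)³ = 6.720 × 10⁻⁶
Ratio (larger/smaller) = 100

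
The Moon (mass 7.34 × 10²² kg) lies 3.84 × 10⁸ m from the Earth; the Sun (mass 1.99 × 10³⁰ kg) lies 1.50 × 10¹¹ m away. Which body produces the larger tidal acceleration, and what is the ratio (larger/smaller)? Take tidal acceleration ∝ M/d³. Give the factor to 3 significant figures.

The Moon, by a factor of ≈ 2.20

Tidal acceleration ∝ M/d³, so compare M/d³ for each.
The Moon: (7.34 × 10²²) / (3.84 × 10⁸)³ = 1.296 × 10⁻³
The Sun: (1.99 × 10³⁰) / (1.50 × 10¹¹)³ = 5.896 × 10⁻⁴
Ratio (larger/smaller) = 2.20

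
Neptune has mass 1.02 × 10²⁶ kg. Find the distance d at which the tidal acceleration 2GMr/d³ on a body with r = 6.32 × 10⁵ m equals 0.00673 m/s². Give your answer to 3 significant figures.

1.09 × 10⁸ m

2GMr/d³ = a_tidal  ⇒  d = (2GMr / a_tidal)^(1/3)
d = (2 × 6.674×10⁻¹¹ × (1.02 × 10²⁶) × (6.32 × 10⁵) / (0.00673))^(1/3)
  = 1.09 × 10⁸ m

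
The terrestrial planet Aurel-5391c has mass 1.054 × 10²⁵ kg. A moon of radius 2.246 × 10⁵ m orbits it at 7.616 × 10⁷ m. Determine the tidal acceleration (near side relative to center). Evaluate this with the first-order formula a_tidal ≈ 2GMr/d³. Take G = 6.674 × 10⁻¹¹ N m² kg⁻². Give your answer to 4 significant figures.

7.153 × 10⁻⁴ m/s²

Δa = 2GMr/d³
   = 2 × (6.674 × 10⁻¹¹) × (1.054 × 10²⁵) × (2.246 × 10⁵) / (7.616 × 10⁷)³
   = 7.153 × 10⁻⁴ m/s²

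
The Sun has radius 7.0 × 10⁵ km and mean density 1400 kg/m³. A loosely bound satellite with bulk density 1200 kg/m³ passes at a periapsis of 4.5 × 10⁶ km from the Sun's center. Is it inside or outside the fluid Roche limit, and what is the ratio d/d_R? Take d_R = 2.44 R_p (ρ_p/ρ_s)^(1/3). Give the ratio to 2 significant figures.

outside; d/d_R ≈ 2.5

d_R = 2.44 × (7.0 × 10⁵ km) × (1400/1200)^(1/3) = 1.798 × 10⁶ km
d/d_R = (4.5 × 10⁶) / (1.798 × 10⁶) = 2.5
Since d/d_R > 1, the body is outside the Roche limit.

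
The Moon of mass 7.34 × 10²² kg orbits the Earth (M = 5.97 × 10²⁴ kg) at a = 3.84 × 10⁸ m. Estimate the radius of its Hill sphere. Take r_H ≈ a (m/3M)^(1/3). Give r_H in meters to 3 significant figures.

6.15 × 10⁷ m

r_H ≈ a (m/3M)^(1/3)
    = (3.84 × 10⁸) × (7.34 × 10²² / (3 × 5.97 × 10²⁴))^(1/3)
    = 6.15 × 10⁷ m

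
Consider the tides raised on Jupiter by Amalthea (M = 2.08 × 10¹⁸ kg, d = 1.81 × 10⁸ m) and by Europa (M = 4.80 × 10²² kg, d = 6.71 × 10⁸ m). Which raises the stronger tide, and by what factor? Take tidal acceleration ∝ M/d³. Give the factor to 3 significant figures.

Europa, by a factor of ≈ 453

The tide-raising term goes as M/d³ (the gradient of a 1/d² field).
Amalthea: (2.08 × 10¹⁸) / (1.81 × 10⁸)³ = 3.508 × 10⁻⁷
Europa: (4.80 × 10²²) / (6.71 × 10⁸)³ = 1.589 × 10⁻⁴
Ratio (larger/smaller) = 453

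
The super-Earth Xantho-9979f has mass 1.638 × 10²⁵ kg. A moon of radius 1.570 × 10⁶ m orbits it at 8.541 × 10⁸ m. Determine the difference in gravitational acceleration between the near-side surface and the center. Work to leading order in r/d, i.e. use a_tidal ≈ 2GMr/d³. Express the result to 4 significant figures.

Δg = 2GMr/d³
   = 2 × (6.674 × 10⁻¹¹) × (1.638 × 10²⁵) × (1.570 × 10⁶) / (8.541 × 10⁸)³
   = 5.509 × 10⁻⁶ m/s²

5.509 × 10⁻⁶ m/s²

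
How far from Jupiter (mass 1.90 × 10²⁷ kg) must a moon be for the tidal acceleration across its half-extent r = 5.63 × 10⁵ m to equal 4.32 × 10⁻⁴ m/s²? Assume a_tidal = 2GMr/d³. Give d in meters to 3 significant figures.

2GMr/d³ = a_tidal  ⇒  d = (2GMr / a_tidal)^(1/3)
d = (2 × 6.674×10⁻¹¹ × (1.90 × 10²⁷) × (5.63 × 10⁵) / (4.32 × 10⁻⁴))^(1/3)
  = 6.91 × 10⁸ m

6.91 × 10⁸ m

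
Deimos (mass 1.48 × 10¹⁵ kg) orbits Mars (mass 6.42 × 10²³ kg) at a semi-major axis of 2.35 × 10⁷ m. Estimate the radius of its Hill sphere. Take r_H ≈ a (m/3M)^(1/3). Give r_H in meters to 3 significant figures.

2.15 × 10⁴ m

r_H ≈ a (m/3M)^(1/3)
    = (2.35 × 10⁷) × (1.48 × 10¹⁵ / (3 × 6.42 × 10²³))^(1/3)
    = 2.15 × 10⁴ m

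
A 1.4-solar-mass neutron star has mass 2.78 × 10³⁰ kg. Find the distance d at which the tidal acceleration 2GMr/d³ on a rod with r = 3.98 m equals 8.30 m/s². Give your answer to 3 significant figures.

5.62 × 10⁶ m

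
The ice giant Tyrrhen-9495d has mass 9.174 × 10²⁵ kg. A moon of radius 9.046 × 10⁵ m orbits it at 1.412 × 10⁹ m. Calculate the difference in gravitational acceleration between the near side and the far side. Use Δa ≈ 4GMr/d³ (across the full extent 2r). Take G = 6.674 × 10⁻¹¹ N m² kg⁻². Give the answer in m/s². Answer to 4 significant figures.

7.870 × 10⁻⁶ m/s²

Δa = 4GMr/d³
   = 4 × (6.674 × 10⁻¹¹) × (9.174 × 10²⁵) × (9.046 × 10⁵) / (1.412 × 10⁹)³
   = 7.870 × 10⁻⁶ m/s²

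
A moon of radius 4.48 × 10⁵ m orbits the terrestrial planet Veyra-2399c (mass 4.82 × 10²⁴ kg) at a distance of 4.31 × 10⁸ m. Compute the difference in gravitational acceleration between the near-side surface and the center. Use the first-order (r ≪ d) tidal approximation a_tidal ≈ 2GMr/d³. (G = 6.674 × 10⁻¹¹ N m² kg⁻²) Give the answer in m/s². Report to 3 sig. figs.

3.60 × 10⁻⁶ m/s²

Differencing GM/(d−r)² and GM/d² to first order in r/d gives 2GMr/d³.
Δg = 2GMr/d³
   = 2 × (6.674 × 10⁻¹¹) × (4.82 × 10²⁴) × (4.48 × 10⁵) / (4.31 × 10⁸)³
   = 3.60 × 10⁻⁶ m/s²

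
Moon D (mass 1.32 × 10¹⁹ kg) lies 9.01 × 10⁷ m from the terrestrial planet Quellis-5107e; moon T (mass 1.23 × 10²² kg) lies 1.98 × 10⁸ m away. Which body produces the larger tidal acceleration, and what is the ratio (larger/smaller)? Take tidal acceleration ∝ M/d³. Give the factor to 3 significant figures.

Tidal acceleration ∝ M/d³, so compare M/d³ for each.
Moon D: (1.32 × 10¹⁹) / (9.01 × 10⁷)³ = 1.805 × 10⁻⁵
Moon T: (1.23 × 10²²) / (1.98 × 10⁸)³ = 1.585 × 10⁻³
Ratio (larger/smaller) = 87.8

Moon T, by a factor of ≈ 87.8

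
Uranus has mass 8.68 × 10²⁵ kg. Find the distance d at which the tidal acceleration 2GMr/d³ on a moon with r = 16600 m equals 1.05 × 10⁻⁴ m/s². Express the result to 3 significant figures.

1.22 × 10⁸ m

2GMr/d³ = a_tidal  ⇒  d = (2GMr / a_tidal)^(1/3)
d = (2 × 6.674×10⁻¹¹ × (8.68 × 10²⁵) × (16600) / (1.05 × 10⁻⁴))^(1/3)
  = 1.22 × 10⁸ m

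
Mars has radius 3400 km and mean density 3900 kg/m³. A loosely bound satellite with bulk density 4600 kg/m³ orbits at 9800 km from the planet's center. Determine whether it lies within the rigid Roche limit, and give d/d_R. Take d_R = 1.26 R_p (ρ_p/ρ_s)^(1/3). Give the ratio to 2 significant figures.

outside; d/d_R ≈ 2.4

d_R = 1.26 × (3400 km) × (3900/4600)^(1/3) = 4055 km
d/d_R = (9800) / (4055) = 2.4
Since d/d_R > 1, the body is outside the Roche limit.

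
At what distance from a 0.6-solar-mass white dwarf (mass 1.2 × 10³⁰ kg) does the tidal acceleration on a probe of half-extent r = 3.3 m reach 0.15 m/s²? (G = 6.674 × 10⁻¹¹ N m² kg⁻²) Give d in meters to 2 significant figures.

1.5 × 10⁷ m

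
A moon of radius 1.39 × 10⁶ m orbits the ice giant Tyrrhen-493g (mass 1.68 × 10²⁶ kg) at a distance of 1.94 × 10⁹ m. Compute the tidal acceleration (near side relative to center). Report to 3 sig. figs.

Differencing GM/(d−r)² and GM/d² to first order in r/d gives 2GMr/d³.
Δg = 2GMr/d³
   = 2 × (6.674 × 10⁻¹¹) × (1.68 × 10²⁶) × (1.39 × 10⁶) / (1.94 × 10⁹)³
   = 4.27 × 10⁻⁶ m/s²

4.27 × 10⁻⁶ m/s²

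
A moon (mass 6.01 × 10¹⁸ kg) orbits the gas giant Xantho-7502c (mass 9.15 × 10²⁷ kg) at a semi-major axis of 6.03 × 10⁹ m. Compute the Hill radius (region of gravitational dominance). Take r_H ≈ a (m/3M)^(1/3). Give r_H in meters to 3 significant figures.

r_H ≈ a (m/3M)^(1/3)
    = (6.03 × 10⁹) × (6.01 × 10¹⁸ / (3 × 9.15 × 10²⁷))^(1/3)
    = 3.63 × 10⁶ m

3.63 × 10⁶ m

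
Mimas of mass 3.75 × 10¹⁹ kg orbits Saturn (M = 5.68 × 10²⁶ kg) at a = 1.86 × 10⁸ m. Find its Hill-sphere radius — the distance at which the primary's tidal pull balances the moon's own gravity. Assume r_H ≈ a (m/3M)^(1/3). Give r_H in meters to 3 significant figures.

r_H ≈ a (m/3M)^(1/3)
    = (1.86 × 10⁸) × (3.75 × 10¹⁹ / (3 × 5.68 × 10²⁶))^(1/3)
    = 5.21 × 10⁵ m

5.21 × 10⁵ m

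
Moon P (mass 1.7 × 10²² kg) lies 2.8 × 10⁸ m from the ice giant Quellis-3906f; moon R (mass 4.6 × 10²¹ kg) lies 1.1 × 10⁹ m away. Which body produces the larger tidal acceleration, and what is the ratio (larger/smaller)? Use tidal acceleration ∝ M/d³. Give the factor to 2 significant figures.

Moon P, by a factor of ≈ 220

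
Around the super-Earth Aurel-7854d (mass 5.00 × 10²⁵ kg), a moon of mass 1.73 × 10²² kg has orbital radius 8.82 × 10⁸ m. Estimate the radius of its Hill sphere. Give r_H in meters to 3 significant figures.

r_H ≈ a (m/3M)^(1/3)
    = (8.82 × 10⁸) × (1.73 × 10²² / (3 × 5.00 × 10²⁵))^(1/3)
    = 4.29 × 10⁷ m

4.29 × 10⁷ m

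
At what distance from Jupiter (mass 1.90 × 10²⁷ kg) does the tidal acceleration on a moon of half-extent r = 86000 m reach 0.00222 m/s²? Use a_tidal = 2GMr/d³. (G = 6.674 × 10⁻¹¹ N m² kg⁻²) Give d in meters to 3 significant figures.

2GMr/d³ = a_tidal  ⇒  d = (2GMr / a_tidal)^(1/3)
d = (2 × 6.674×10⁻¹¹ × (1.90 × 10²⁷) × (86000) / (0.00222))^(1/3)
  = 2.14 × 10⁸ m

2.14 × 10⁸ m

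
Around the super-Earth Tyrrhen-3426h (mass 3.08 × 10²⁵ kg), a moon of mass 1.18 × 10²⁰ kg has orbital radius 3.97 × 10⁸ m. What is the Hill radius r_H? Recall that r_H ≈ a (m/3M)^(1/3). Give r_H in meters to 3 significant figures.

4.31 × 10⁶ m

r_H ≈ a (m/3M)^(1/3)
    = (3.97 × 10⁸) × (1.18 × 10²⁰ / (3 × 3.08 × 10²⁵))^(1/3)
    = 4.31 × 10⁶ m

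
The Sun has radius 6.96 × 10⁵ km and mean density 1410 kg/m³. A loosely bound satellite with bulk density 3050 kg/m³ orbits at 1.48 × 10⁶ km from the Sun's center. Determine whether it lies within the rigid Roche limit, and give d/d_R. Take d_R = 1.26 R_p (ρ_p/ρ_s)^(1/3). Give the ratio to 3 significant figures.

d_R = 1.26 × (6.96 × 10⁵ km) × (1410/3050)^(1/3) = 6.781 × 10⁵ km
d/d_R = (1.48 × 10⁶) / (6.781 × 10⁵) = 2.18
Since d/d_R > 1, the body is outside the Roche limit.

outside; d/d_R ≈ 2.18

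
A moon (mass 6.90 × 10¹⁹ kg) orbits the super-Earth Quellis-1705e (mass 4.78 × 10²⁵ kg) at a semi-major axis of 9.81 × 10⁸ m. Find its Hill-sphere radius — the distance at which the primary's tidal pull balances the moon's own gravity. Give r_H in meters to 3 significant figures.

r_H ≈ a (m/3M)^(1/3)
    = (9.81 × 10⁸) × (6.90 × 10¹⁹ / (3 × 4.78 × 10²⁵))^(1/3)
    = 7.69 × 10⁶ m

7.69 × 10⁶ m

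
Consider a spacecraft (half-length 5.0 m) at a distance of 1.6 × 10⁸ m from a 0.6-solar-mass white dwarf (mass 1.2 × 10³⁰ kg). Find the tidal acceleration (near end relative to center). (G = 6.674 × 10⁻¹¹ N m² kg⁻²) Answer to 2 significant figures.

2.0 × 10⁻⁴ m/s²

Since r ≪ d, expand the inverse-square field across one radius to get the leading 2GMr/d³ term.
a_tidal = 2GMr/d³
        = 2 × (6.674 × 10⁻¹¹) × (1.2 × 10³⁰) × (5.0) / (1.6 × 10⁸)³
        = 2.0 × 10⁻⁴ m/s²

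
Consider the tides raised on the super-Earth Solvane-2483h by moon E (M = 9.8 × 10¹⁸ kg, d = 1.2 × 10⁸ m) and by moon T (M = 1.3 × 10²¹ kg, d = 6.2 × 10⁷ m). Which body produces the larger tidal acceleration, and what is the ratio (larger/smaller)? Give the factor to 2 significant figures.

Moon T, by a factor of ≈ 960

Compare M/d³ for the two perturbers:
Moon E: (9.8 × 10¹⁸) / (1.2 × 10⁸)³ = 5.671 × 10⁻⁶
Moon T: (1.3 × 10²¹) / (6.2 × 10⁷)³ = 5.455 × 10⁻³
Ratio (larger/smaller) = 960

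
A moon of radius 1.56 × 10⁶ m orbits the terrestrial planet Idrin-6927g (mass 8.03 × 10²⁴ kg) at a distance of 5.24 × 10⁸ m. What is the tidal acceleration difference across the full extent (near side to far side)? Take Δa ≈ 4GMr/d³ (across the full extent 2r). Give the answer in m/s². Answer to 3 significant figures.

2.32 × 10⁻⁵ m/s²

a_tidal = 4GMr/d³
        = 4 × (6.674 × 10⁻¹¹) × (8.03 × 10²⁴) × (1.56 × 10⁶) / (5.24 × 10⁸)³
        = 2.32 × 10⁻⁵ m/s²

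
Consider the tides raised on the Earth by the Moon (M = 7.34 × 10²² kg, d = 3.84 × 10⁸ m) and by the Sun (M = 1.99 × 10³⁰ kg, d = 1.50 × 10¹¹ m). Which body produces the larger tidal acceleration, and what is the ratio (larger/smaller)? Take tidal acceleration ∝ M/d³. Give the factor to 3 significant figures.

The tide-raising term goes as M/d³ (the gradient of a 1/d² field).
The Moon: (7.34 × 10²²) / (3.84 × 10⁸)³ = 1.296 × 10⁻³
The Sun: (1.99 × 10³⁰) / (1.50 × 10¹¹)³ = 5.896 × 10⁻⁴
Ratio (larger/smaller) = 2.20

The Moon, by a factor of ≈ 2.20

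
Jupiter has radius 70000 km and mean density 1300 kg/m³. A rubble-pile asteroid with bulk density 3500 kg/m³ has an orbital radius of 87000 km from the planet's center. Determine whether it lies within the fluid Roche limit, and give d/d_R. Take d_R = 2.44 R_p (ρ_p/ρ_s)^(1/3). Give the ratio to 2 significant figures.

inside; d/d_R ≈ 0.71

d_R = 2.44 × (70000 km) × (1300/3500)^(1/3) = 1.228 × 10⁵ km
d/d_R = (87000) / (1.228 × 10⁵) = 0.71
Since d/d_R < 1, the body is inside the Roche limit.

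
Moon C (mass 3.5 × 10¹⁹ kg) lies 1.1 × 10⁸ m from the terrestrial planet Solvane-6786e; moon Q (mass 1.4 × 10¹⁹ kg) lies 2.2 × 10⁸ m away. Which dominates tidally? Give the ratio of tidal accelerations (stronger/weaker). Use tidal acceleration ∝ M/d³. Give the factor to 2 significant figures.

Moon C, by a factor of ≈ 20

Compare M/d³ for the two perturbers:
Moon C: (3.5 × 10¹⁹) / (1.1 × 10⁸)³ = 2.630 × 10⁻⁵
Moon Q: (1.4 × 10¹⁹) / (2.2 × 10⁸)³ = 1.315 × 10⁻⁶
Ratio (larger/smaller) = 20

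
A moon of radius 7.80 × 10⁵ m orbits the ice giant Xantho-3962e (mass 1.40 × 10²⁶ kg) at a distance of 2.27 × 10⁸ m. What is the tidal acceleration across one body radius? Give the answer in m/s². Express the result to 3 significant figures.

The tidal stretch is the gradient of GM/d² times the body's extent r, hence the 1/d³ dependence.
Δg = 2GMr/d³
   = 2 × (6.674 × 10⁻¹¹) × (1.40 × 10²⁶) × (7.80 × 10⁵) / (2.27 × 10⁸)³
   = 1.25 × 10⁻³ m/s²

1.25 × 10⁻³ m/s²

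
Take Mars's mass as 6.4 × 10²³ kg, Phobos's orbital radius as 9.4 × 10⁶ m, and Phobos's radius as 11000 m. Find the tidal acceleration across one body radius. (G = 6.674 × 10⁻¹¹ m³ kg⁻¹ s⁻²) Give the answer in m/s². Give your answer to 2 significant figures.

1.1 × 10⁻³ m/s²

Δg = 2GMr/d³
   = 2 × (6.674 × 10⁻¹¹) × (6.4 × 10²³) × (11000) / (9.4 × 10⁶)³
   = 1.1 × 10⁻³ m/s²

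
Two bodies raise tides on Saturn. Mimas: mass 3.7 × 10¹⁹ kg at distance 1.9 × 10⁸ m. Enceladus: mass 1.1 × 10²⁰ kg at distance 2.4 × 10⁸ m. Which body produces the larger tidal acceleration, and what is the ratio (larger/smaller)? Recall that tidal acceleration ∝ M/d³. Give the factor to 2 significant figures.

Enceladus, by a factor of ≈ 1.5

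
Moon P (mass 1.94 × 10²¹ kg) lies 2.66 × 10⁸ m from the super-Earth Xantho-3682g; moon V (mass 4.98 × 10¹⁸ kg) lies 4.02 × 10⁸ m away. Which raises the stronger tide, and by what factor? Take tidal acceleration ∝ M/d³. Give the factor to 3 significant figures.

Moon P, by a factor of ≈ 1340

Tidal acceleration ∝ M/d³, so compare M/d³ for each.
Moon P: (1.94 × 10²¹) / (2.66 × 10⁸)³ = 1.031 × 10⁻⁴
Moon V: (4.98 × 10¹⁸) / (4.02 × 10⁸)³ = 7.666 × 10⁻⁸
Ratio (larger/smaller) = 1340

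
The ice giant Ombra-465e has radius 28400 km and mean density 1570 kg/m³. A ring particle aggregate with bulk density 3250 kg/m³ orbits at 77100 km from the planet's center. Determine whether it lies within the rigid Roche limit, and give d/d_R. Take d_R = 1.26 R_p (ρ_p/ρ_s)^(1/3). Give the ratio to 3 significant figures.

outside; d/d_R ≈ 2.75

d_R = 1.26 × (28400 km) × (1570/3250)^(1/3) = 28080 km
d/d_R = (77100) / (28080) = 2.75
Since d/d_R > 1, the body is outside the Roche limit.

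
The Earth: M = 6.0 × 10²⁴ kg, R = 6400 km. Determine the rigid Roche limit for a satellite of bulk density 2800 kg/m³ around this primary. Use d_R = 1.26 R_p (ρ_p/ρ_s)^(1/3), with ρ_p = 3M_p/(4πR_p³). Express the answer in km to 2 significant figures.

ρ_p = 3M_p/(4πR_p³) = 3 × (6.0 × 10²⁴) / (4π × (6.4 × 10⁶ m)³) = 5500 kg/m³
d_R = 1.26 × 6400 km × (5500/2800)^(1/3)
    = 10000 km

10000 km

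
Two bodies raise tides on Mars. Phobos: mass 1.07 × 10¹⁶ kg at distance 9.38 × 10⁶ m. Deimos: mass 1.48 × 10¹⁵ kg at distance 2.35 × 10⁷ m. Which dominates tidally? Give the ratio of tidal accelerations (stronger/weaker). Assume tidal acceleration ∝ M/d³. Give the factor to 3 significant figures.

Tidal acceleration ∝ M/d³, so compare M/d³ for each.
Phobos: (1.07 × 10¹⁶) / (9.38 × 10⁶)³ = 1.297 × 10⁻⁵
Deimos: (1.48 × 10¹⁵) / (2.35 × 10⁷)³ = 1.140 × 10⁻⁷
Ratio (larger/smaller) = 114

Phobos, by a factor of ≈ 114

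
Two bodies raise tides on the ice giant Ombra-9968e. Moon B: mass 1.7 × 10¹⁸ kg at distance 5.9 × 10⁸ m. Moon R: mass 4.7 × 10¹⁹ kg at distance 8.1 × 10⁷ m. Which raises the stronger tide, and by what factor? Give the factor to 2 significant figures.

Tidal stretch scales as M/d³; compute that for each body.
Moon B: (1.7 × 10¹⁸) / (5.9 × 10⁸)³ = 8.277 × 10⁻⁹
Moon R: (4.7 × 10¹⁹) / (8.1 × 10⁷)³ = 8.844 × 10⁻⁵
Ratio (larger/smaller) = 11000

Moon R, by a factor of ≈ 11000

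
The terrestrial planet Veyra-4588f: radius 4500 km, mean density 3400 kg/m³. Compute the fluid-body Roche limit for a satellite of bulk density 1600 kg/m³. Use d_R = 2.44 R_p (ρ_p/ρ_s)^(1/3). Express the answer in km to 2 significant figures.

14000 km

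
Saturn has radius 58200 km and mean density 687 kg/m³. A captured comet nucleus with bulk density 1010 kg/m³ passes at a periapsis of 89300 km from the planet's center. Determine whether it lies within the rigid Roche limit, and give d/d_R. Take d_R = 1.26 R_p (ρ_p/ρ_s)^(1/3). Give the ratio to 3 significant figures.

d_R = 1.26 × (58200 km) × (687/1010)^(1/3) = 64490 km
d/d_R = (89300) / (64490) = 1.38
Since d/d_R > 1, the body is outside the Roche limit.

outside; d/d_R ≈ 1.38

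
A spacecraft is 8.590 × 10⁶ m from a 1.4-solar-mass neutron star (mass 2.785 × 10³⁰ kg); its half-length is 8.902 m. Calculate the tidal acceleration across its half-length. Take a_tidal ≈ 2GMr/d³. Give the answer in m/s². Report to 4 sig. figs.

5.221 m/s²

a_tidal = 2GMr/d³
        = 2 × (6.674 × 10⁻¹¹) × (2.785 × 10³⁰) × (8.902) / (8.590 × 10⁶)³
        = 5.221 m/s²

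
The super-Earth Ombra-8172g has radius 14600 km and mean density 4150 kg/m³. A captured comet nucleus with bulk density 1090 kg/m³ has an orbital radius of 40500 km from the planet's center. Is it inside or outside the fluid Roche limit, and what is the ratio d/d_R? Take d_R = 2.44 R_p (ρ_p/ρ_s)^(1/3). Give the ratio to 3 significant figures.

inside; d/d_R ≈ 0.728

d_R = 2.44 × (14600 km) × (4150/1090)^(1/3) = 55630 km
d/d_R = (40500) / (55630) = 0.728
Since d/d_R < 1, the body is inside the Roche limit.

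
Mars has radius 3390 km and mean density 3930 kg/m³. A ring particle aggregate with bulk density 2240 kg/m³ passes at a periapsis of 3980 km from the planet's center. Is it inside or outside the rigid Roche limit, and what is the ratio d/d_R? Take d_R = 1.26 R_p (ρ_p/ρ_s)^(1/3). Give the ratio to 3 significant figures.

inside; d/d_R ≈ 0.773

d_R = 1.26 × (3390 km) × (3930/2240)^(1/3) = 5152 km
d/d_R = (3980) / (5152) = 0.773
Since d/d_R < 1, the body is inside the Roche limit.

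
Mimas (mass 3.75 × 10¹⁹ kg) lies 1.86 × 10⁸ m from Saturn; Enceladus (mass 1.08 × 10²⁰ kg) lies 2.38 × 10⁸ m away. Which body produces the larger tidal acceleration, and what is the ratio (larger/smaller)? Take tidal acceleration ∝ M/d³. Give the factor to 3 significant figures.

Tidal stretch scales as M/d³; compute that for each body.
Mimas: (3.75 × 10¹⁹) / (1.86 × 10⁸)³ = 5.828 × 10⁻⁶
Enceladus: (1.08 × 10²⁰) / (2.38 × 10⁸)³ = 8.011 × 10⁻⁶
Ratio (larger/smaller) = 1.37

Enceladus, by a factor of ≈ 1.37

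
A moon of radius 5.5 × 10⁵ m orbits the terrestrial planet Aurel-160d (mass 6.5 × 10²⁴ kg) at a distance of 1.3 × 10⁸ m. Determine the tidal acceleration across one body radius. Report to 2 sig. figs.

2.2 × 10⁻⁴ m/s²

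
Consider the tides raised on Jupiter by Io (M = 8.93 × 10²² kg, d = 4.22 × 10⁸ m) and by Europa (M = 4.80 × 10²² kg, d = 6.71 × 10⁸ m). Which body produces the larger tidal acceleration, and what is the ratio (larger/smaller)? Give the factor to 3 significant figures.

Io, by a factor of ≈ 7.48

Tidal stretch scales as M/d³; compute that for each body.
Io: (8.93 × 10²²) / (4.22 × 10⁸)³ = 1.188 × 10⁻³
Europa: (4.80 × 10²²) / (6.71 × 10⁸)³ = 1.589 × 10⁻⁴
Ratio (larger/smaller) = 7.48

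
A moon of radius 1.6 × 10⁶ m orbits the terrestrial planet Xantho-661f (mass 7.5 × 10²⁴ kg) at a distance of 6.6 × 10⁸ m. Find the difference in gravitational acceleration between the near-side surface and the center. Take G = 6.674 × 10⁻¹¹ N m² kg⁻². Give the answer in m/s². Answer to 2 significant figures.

5.6 × 10⁻⁶ m/s²

Δa = 2GMr/d³
   = 2 × (6.674 × 10⁻¹¹) × (7.5 × 10²⁴) × (1.6 × 10⁶) / (6.6 × 10⁸)³
   = 5.6 × 10⁻⁶ m/s²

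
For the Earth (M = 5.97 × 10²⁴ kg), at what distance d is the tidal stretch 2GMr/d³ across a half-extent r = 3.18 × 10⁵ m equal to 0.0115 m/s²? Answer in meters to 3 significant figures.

2.80 × 10⁷ m

2GMr/d³ = a_tidal  ⇒  d = (2GMr / a_tidal)^(1/3)
d = (2 × 6.674×10⁻¹¹ × (5.97 × 10²⁴) × (3.18 × 10⁵) / (0.0115))^(1/3)
  = 2.80 × 10⁷ m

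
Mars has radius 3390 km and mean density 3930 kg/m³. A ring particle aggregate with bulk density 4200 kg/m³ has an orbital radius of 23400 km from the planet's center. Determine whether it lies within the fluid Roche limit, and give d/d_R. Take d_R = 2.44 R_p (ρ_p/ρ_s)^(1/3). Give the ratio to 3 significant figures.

d_R = 2.44 × (3390 km) × (3930/4200)^(1/3) = 8090 km
d/d_R = (23400) / (8090) = 2.89
Since d/d_R > 1, the body is outside the Roche limit.

outside; d/d_R ≈ 2.89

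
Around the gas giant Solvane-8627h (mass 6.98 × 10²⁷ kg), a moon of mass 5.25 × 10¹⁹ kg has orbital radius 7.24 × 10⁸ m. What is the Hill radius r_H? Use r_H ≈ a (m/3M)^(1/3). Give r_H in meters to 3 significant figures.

9.84 × 10⁵ m

r_H ≈ a (m/3M)^(1/3)
    = (7.24 × 10⁸) × (5.25 × 10¹⁹ / (3 × 6.98 × 10²⁷))^(1/3)
    = 9.84 × 10⁵ m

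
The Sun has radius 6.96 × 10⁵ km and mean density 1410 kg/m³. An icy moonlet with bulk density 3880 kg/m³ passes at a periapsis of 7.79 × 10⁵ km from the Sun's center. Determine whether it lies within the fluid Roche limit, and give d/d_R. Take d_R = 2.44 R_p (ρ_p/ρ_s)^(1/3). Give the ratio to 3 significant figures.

inside; d/d_R ≈ 0.643

d_R = 2.44 × (6.96 × 10⁵ km) × (1410/3880)^(1/3) = 1.212 × 10⁶ km
d/d_R = (7.79 × 10⁵) / (1.212 × 10⁶) = 0.643
Since d/d_R < 1, the body is inside the Roche limit.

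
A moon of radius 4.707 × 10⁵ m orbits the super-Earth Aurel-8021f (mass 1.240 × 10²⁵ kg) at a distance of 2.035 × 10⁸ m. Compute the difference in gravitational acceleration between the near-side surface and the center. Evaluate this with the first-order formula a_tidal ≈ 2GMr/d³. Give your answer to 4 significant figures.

Δg = 2GMr/d³
   = 2 × (6.674 × 10⁻¹¹) × (1.240 × 10²⁵) × (4.707 × 10⁵) / (2.035 × 10⁸)³
   = 9.245 × 10⁻⁵ m/s²

9.245 × 10⁻⁵ m/s²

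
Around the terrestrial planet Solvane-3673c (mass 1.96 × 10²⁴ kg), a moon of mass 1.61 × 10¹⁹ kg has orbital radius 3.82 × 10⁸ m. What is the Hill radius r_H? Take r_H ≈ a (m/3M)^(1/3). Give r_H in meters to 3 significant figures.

r_H ≈ a (m/3M)^(1/3)
    = (3.82 × 10⁸) × (1.61 × 10¹⁹ / (3 × 1.96 × 10²⁴))^(1/3)
    = 5.34 × 10⁶ m

5.34 × 10⁶ m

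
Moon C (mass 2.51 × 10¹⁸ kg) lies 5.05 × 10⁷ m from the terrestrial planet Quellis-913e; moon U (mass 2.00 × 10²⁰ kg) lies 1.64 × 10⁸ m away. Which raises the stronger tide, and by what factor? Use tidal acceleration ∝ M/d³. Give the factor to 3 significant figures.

Moon U, by a factor of ≈ 2.33

Tidal acceleration ∝ M/d³, so compare M/d³ for each.
Moon C: (2.51 × 10¹⁸) / (5.05 × 10⁷)³ = 1.949 × 10⁻⁵
Moon U: (2.00 × 10²⁰) / (1.64 × 10⁸)³ = 4.534 × 10⁻⁵
Ratio (larger/smaller) = 2.33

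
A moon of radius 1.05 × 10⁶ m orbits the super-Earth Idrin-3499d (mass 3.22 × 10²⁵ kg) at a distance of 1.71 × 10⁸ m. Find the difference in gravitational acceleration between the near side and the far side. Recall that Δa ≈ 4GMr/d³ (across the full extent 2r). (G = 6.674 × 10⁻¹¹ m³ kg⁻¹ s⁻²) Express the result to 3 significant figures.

The field gradient is 2GM/d³; across the full diameter 2r the difference is 4GMr/d³.
Δa = 4GMr/d³
   = 4 × (6.674 × 10⁻¹¹) × (3.22 × 10²⁵) × (1.05 × 10⁶) / (1.71 × 10⁸)³
   = 1.81 × 10⁻³ m/s²

1.81 × 10⁻³ m/s²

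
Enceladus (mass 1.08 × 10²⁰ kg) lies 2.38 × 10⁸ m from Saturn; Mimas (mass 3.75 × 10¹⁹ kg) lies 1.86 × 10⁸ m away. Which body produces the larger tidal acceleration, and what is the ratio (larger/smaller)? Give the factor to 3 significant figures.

Enceladus, by a factor of ≈ 1.37

The tide-raising term goes as M/d³ (the gradient of a 1/d² field).
Enceladus: (1.08 × 10²⁰) / (2.38 × 10⁸)³ = 8.011 × 10⁻⁶
Mimas: (3.75 × 10¹⁹) / (1.86 × 10⁸)³ = 5.828 × 10⁻⁶
Ratio (larger/smaller) = 1.37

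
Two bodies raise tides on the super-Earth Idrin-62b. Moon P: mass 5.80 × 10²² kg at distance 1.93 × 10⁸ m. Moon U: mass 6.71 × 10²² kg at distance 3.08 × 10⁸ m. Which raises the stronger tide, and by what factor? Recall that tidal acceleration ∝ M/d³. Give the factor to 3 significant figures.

Moon P, by a factor of ≈ 3.51

The tide-raising term goes as M/d³ (the gradient of a 1/d² field).
Moon P: (5.80 × 10²²) / (1.93 × 10⁸)³ = 8.068 × 10⁻³
Moon U: (6.71 × 10²²) / (3.08 × 10⁸)³ = 2.297 × 10⁻³
Ratio (larger/smaller) = 3.51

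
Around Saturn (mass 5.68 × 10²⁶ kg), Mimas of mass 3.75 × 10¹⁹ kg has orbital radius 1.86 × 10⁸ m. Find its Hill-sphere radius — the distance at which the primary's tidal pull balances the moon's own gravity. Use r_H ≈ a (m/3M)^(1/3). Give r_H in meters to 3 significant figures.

r_H ≈ a (m/3M)^(1/3)
    = (1.86 × 10⁸) × (3.75 × 10¹⁹ / (3 × 5.68 × 10²⁶))^(1/3)
    = 5.21 × 10⁵ m

5.21 × 10⁵ m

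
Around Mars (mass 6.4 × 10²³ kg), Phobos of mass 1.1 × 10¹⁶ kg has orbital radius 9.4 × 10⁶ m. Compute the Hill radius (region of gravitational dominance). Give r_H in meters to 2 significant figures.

r_H ≈ a (m/3M)^(1/3)
    = (9.4 × 10⁶) × (1.1 × 10¹⁶ / (3 × 6.4 × 10²³))^(1/3)
    = 1.7 × 10⁴ m

1.7 × 10⁴ m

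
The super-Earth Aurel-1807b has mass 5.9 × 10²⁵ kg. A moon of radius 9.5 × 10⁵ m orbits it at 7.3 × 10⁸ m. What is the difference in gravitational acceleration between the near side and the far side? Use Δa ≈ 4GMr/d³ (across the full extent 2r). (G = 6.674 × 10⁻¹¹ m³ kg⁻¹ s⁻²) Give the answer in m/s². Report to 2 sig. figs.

Near-to-far spans 2r, so the tidal difference is twice the near-to-center value: 4GMr/d³.
Δa = 4GMr/d³
   = 4 × (6.674 × 10⁻¹¹) × (5.9 × 10²⁵) × (9.5 × 10⁵) / (7.3 × 10⁸)³
   = 3.8 × 10⁻⁵ m/s²

3.8 × 10⁻⁵ m/s²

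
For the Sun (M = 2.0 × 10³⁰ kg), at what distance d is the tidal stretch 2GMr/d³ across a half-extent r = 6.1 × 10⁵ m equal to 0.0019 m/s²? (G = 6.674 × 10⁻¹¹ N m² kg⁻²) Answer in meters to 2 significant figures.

2GMr/d³ = a_tidal  ⇒  d = (2GMr / a_tidal)^(1/3)
d = (2 × 6.674×10⁻¹¹ × (2.0 × 10³⁰) × (6.1 × 10⁵) / (0.0019))^(1/3)
  = 4.4 × 10⁹ m

4.4 × 10⁹ m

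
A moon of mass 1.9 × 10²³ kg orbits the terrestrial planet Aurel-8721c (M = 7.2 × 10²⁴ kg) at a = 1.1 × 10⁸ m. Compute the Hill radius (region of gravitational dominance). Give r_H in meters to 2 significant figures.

2.3 × 10⁷ m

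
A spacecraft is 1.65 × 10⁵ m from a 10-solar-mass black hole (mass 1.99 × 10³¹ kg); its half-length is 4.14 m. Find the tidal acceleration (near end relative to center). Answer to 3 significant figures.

Δa = 2GMr/d³
   = 2 × (6.674 × 10⁻¹¹) × (1.99 × 10³¹) × (4.14) / (1.65 × 10⁵)³
   = 2.45 × 10⁶ m/s²

2.45 × 10⁶ m/s²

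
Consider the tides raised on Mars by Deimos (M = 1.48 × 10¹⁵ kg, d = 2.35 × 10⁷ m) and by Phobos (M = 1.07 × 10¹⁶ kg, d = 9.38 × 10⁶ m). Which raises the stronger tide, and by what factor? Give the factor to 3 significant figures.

Phobos, by a factor of ≈ 114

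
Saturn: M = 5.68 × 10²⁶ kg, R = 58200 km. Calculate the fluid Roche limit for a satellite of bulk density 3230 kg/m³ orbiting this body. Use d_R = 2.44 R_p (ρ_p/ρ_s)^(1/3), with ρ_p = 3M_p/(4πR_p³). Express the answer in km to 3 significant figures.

84800 km

ρ_p = 3M_p/(4πR_p³) = 3 × (5.68 × 10²⁶) / (4π × (5.82 × 10⁷ m)³) = 688 kg/m³
d_R = 2.44 × 58200 km × (688/3230)^(1/3)
    = 84800 km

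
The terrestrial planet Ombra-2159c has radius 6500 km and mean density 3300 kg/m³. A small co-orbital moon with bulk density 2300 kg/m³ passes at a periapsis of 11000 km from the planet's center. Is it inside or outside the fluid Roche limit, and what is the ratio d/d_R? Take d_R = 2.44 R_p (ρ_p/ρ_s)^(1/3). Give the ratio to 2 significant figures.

inside; d/d_R ≈ 0.61

d_R = 2.44 × (6500 km) × (3300/2300)^(1/3) = 17890 km
d/d_R = (11000) / (17890) = 0.61
Since d/d_R < 1, the body is inside the Roche limit.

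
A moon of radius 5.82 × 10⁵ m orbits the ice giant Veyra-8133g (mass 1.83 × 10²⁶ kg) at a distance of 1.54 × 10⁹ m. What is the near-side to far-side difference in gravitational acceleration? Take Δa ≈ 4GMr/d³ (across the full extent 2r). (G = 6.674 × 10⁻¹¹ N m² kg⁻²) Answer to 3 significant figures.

The field gradient is 2GM/d³; across the full diameter 2r the difference is 4GMr/d³.
Δa = 4GMr/d³
   = 4 × (6.674 × 10⁻¹¹) × (1.83 × 10²⁶) × (5.82 × 10⁵) / (1.54 × 10⁹)³
   = 7.78 × 10⁻⁶ m/s²

7.78 × 10⁻⁶ m/s²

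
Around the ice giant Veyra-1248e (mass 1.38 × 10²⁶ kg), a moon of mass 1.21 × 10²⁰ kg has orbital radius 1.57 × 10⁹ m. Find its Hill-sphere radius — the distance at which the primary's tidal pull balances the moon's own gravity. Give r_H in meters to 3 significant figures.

1.04 × 10⁷ m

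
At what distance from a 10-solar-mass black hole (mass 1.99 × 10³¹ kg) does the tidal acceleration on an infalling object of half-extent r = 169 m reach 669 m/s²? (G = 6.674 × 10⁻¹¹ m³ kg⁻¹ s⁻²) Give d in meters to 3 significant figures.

8.75 × 10⁶ m

2GMr/d³ = a_tidal  ⇒  d = (2GMr / a_tidal)^(1/3)
d = (2 × 6.674×10⁻¹¹ × (1.99 × 10³¹) × (169) / (669))^(1/3)
  = 8.75 × 10⁶ m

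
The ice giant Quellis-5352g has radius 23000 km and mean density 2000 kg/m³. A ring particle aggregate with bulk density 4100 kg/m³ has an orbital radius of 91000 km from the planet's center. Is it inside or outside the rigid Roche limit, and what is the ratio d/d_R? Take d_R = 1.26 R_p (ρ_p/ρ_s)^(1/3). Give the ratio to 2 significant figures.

outside; d/d_R ≈ 4.0

d_R = 1.26 × (23000 km) × (2000/4100)^(1/3) = 22810 km
d/d_R = (91000) / (22810) = 4.0
Since d/d_R > 1, the body is outside the Roche limit.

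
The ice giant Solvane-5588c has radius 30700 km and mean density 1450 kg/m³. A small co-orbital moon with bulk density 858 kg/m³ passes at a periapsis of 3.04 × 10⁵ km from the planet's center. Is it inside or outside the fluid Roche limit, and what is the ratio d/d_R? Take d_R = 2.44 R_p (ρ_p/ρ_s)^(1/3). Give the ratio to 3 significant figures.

d_R = 2.44 × (30700 km) × (1450/858)^(1/3) = 89230 km
d/d_R = (3.04 × 10⁵) / (89230) = 3.41
Since d/d_R > 1, the body is outside the Roche limit.

outside; d/d_R ≈ 3.41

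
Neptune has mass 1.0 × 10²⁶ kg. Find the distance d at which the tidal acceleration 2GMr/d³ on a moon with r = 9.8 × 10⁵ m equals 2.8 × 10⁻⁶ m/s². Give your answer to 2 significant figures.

1.7 × 10⁹ m

2GMr/d³ = a_tidal  ⇒  d = (2GMr / a_tidal)^(1/3)
d = (2 × 6.674×10⁻¹¹ × (1.0 × 10²⁶) × (9.8 × 10⁵) / (2.8 × 10⁻⁶))^(1/3)
  = 1.7 × 10⁹ m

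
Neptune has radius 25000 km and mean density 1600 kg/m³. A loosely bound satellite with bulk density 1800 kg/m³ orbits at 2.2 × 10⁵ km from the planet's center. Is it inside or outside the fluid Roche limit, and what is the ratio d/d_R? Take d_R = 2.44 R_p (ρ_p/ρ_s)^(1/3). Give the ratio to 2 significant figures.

outside; d/d_R ≈ 3.8

d_R = 2.44 × (25000 km) × (1600/1800)^(1/3) = 58650 km
d/d_R = (2.2 × 10⁵) / (58650) = 3.8
Since d/d_R > 1, the body is outside the Roche limit.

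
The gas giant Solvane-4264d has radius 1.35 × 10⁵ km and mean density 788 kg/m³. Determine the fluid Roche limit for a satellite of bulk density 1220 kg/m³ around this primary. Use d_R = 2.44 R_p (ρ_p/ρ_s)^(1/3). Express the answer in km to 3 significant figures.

d_R = 2.44 × 1.35 × 10⁵ km × (788/1220)^(1/3)
    = 2.85 × 10⁵ km

2.85 × 10⁵ km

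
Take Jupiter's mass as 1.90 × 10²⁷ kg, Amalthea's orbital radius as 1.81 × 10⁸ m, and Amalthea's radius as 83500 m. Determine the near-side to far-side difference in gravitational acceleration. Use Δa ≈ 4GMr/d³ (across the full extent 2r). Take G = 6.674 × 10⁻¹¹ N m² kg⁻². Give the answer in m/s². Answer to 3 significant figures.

Near-to-far spans 2r, so the tidal difference is twice the near-to-center value: 4GMr/d³.
Δg = 4GMr/d³
   = 4 × (6.674 × 10⁻¹¹) × (1.90 × 10²⁷) × (83500) / (1.81 × 10⁸)³
   = 7.14 × 10⁻³ m/s²

7.14 × 10⁻³ m/s²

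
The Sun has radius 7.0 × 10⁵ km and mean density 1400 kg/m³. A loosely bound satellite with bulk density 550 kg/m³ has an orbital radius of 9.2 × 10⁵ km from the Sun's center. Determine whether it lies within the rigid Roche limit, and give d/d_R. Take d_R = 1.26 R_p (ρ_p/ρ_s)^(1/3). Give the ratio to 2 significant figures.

inside; d/d_R ≈ 0.76

d_R = 1.26 × (7.0 × 10⁵ km) × (1400/550)^(1/3) = 1.204 × 10⁶ km
d/d_R = (9.2 × 10⁵) / (1.204 × 10⁶) = 0.76
Since d/d_R < 1, the body is inside the Roche limit.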